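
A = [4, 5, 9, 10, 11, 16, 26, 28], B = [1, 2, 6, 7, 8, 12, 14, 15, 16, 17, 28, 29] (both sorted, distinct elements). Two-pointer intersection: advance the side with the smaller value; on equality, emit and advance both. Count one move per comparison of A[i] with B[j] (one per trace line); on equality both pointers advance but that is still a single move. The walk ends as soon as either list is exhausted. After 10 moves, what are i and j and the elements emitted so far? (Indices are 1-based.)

i=6, j=6, emitted=[]

[i=1,j=1] 4>1 → j++
[i=1,j=2] 4>2 → j++
[i=1,j=3] 4<6 → i++
[i=2,j=3] 5<6 → i++
[i=3,j=3] 9>6 → j++
[i=3,j=4] 9>7 → j++
[i=3,j=5] 9>8 → j++
[i=3,j=6] 9<12 → i++
[i=4,j=6] 10<12 → i++
[i=5,j=6] 11<12 → i++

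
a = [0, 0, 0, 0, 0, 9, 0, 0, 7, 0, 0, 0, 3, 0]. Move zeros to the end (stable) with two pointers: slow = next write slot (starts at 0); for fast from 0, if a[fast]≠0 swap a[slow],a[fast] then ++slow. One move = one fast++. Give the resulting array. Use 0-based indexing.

[9, 7, 3, 0, 0, 0, 0, 0, 0, 0, 0, 0, 0, 0]

(s=0,f=0) a[fast]=0 → fast++
(s=0,f=1) a[fast]=0 → fast++
(s=0,f=2) a[fast]=0 → fast++
(s=0,f=3) a[fast]=0 → fast++
(s=0,f=4) a[fast]=0 → fast++
(s=0,f=5) a[fast]=9≠0 swap→a[0]=9 → slow++,fast++
(s=1,f=6) a[fast]=0 → fast++
(s=1,f=7) a[fast]=0 → fast++
(s=1,f=8) a[fast]=7≠0 swap→a[1]=7 → slow++,fast++
(s=2,f=9) a[fast]=0 → fast++
(s=2,f=10) a[fast]=0 → fast++
(s=2,f=11) a[fast]=0 → fast++
(s=2,f=12) a[fast]=3≠0 swap→a[2]=3 → slow++,fast++
(s=3,f=13) a[fast]=0 → fast++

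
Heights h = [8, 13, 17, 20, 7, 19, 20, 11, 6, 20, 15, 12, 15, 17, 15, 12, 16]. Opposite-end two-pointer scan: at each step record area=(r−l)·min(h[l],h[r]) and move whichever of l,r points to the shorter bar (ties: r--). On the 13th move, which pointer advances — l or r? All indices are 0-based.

r

l=0 r=16: min(8,16)*16=128 best=128 *, l++
l=1 r=16: min(13,16)*15=195 best=195 *, l++
l=2 r=16: min(17,16)*14=224 best=224 *, r--
l=2 r=15: min(17,12)*13=156 best=224, r--
l=2 r=14: min(17,15)*12=180 best=224, r--
l=2 r=13: min(17,17)*11=187 best=224, r--
l=2 r=12: min(17,15)*10=150 best=224, r--
l=2 r=11: min(17,12)*9=108 best=224, r--
l=2 r=10: min(17,15)*8=120 best=224, r--
l=2 r=9: min(17,20)*7=119 best=224, l++
l=3 r=9: min(20,20)*6=120 best=224, r--
l=3 r=8: min(20,6)*5=30 best=224, r--
l=3 r=7: min(20,11)*4=44 best=224, r--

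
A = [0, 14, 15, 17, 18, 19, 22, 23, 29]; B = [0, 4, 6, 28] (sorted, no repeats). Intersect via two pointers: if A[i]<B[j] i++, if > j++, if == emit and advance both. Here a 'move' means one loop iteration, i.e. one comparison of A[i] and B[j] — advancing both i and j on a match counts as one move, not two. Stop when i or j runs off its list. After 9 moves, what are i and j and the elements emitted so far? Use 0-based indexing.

i=0 j=0: 0==0 emit, i++,j++
i=1 j=1: 14>4, j++
i=1 j=2: 14>6, j++
i=1 j=3: 14<28, i++
i=2 j=3: 15<28, i++
i=3 j=3: 17<28, i++
i=4 j=3: 18<28, i++
i=5 j=3: 19<28, i++
i=6 j=3: 22<28, i++

i=7, j=3, emitted=[0]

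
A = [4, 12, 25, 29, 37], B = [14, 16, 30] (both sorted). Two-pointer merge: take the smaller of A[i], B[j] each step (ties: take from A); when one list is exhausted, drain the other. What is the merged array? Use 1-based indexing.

[4, 12, 14, 16, 25, 29, 30, 37]

i=1 j=1: A[i]=4<=B[j]=14 take 4, i++
i=2 j=1: A[i]=12<=B[j]=14 take 12, i++
i=3 j=1: A[i]=25>B[j]=14 take 14, j++
i=3 j=2: A[i]=25>B[j]=16 take 16, j++
i=3 j=3: A[i]=25<=B[j]=30 take 25, i++
i=4 j=3: A[i]=29<=B[j]=30 take 29, i++
i=5 j=3: A[i]=37>B[j]=30 take 30, j++
i=5 j=4: B done, take A[i]=37, i++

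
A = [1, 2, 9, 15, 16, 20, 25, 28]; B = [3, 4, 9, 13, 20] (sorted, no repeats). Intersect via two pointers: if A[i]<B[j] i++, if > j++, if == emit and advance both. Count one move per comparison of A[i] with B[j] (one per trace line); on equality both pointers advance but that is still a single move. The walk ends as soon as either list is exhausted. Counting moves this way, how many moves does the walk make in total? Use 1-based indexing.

9 moves

i=1 j=1: 1<3, i++
i=2 j=1: 2<3, i++
i=3 j=1: 9>3, j++
i=3 j=2: 9>4, j++
i=3 j=3: 9==9 emit, i++,j++
i=4 j=4: 15>13, j++
i=4 j=5: 15<20, i++
i=5 j=5: 16<20, i++
i=6 j=5: 20==20 emit, i++,j++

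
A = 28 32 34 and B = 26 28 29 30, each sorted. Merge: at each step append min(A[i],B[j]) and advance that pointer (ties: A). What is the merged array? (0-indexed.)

[i=0,j=0] A[i]=28>B[j]=26 take 26 → j++
[i=0,j=1] A[i]=28<=B[j]=28 take 28 → i++
[i=1,j=1] A[i]=32>B[j]=28 take 28 → j++
[i=1,j=2] A[i]=32>B[j]=29 take 29 → j++
[i=1,j=3] A[i]=32>B[j]=30 take 30 → j++
[i=1,j=4] B done, take A[i]=32 → i++
[i=2,j=4] B done, take A[i]=34 → i++

[26, 28, 28, 29, 30, 32, 34]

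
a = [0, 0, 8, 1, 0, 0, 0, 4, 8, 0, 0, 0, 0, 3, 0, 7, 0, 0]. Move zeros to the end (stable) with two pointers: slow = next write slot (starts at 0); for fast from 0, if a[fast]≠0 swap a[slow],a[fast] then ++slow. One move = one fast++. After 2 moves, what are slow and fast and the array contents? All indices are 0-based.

slow=0, fast=2, a=[0, 0, 8, 1, 0, 0, 0, 4, 8, 0, 0, 0, 0, 3, 0, 7, 0, 0]

(s=0,f=0) a[fast]=0 → fast++
(s=0,f=1) a[fast]=0 → fast++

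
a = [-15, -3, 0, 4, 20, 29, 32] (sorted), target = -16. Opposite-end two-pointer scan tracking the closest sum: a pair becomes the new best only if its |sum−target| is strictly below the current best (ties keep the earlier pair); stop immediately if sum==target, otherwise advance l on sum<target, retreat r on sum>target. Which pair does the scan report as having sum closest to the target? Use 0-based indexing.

pair (-15, 0) with sum -15 (|Δ|=1)

l=0 r=6: -15+32=17 d=33 *, r--
l=0 r=5: -15+29=14 d=30 *, r--
l=0 r=4: -15+20=5 d=21 *, r--
l=0 r=3: -15+4=-11 d=5 *, r--
l=0 r=2: -15+0=-15 d=1 *, r--
l=0 r=1: -15+-3=-18 d=2, l++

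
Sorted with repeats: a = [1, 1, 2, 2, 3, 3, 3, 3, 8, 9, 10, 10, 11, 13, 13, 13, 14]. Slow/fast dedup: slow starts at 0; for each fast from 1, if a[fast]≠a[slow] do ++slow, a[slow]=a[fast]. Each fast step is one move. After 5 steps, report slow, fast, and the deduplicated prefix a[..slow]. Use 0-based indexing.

slow=2, fast=6, prefix=[1, 2, 3]

slow=0 fast=1: a[fast]=1=a[slow] dup, fast++
slow=0 fast=2: a[fast]=2≠a[slow]=1 write a[1]=2, slow++,fast++
slow=1 fast=3: a[fast]=2=a[slow] dup, fast++
slow=1 fast=4: a[fast]=3≠a[slow]=2 write a[2]=3, slow++,fast++
slow=2 fast=5: a[fast]=3=a[slow] dup, fast++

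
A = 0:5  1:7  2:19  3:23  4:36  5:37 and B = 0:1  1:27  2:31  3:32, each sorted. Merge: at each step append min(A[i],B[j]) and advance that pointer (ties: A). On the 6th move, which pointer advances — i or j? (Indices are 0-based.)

j

i=0 j=0: A[i]=5>B[j]=1 take 1, j++
i=0 j=1: A[i]=5<=B[j]=27 take 5, i++
i=1 j=1: A[i]=7<=B[j]=27 take 7, i++
i=2 j=1: A[i]=19<=B[j]=27 take 19, i++
i=3 j=1: A[i]=23<=B[j]=27 take 23, i++
i=4 j=1: A[i]=36>B[j]=27 take 27, j++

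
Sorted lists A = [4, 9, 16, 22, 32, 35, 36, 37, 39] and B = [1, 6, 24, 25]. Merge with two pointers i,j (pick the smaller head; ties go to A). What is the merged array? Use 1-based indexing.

[1, 4, 6, 9, 16, 22, 24, 25, 32, 35, 36, 37, 39]

[i=1,j=1] A[i]=4>B[j]=1 take 1 → j++
[i=1,j=2] A[i]=4<=B[j]=6 take 4 → i++
[i=2,j=2] A[i]=9>B[j]=6 take 6 → j++
[i=2,j=3] A[i]=9<=B[j]=24 take 9 → i++
[i=3,j=3] A[i]=16<=B[j]=24 take 16 → i++
[i=4,j=3] A[i]=22<=B[j]=24 take 22 → i++
[i=5,j=3] A[i]=32>B[j]=24 take 24 → j++
[i=5,j=4] A[i]=32>B[j]=25 take 25 → j++
[i=5,j=5] B done, take A[i]=32 → i++
[i=6,j=5] B done, take A[i]=35 → i++
[i=7,j=5] B done, take A[i]=36 → i++
[i=8,j=5] B done, take A[i]=37 → i++
[i=9,j=5] B done, take A[i]=39 → i++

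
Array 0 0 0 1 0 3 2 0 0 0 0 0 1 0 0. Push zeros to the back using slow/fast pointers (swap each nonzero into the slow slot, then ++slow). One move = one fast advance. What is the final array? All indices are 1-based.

[1, 3, 2, 1, 0, 0, 0, 0, 0, 0, 0, 0, 0, 0, 0]

(s=1,f=1) a[fast]=0 → fast++
(s=1,f=2) a[fast]=0 → fast++
(s=1,f=3) a[fast]=0 → fast++
(s=1,f=4) a[fast]=1≠0 swap→a[1]=1 → slow++,fast++
(s=2,f=5) a[fast]=0 → fast++
(s=2,f=6) a[fast]=3≠0 swap→a[2]=3 → slow++,fast++
(s=3,f=7) a[fast]=2≠0 swap→a[3]=2 → slow++,fast++
(s=4,f=8) a[fast]=0 → fast++
(s=4,f=9) a[fast]=0 → fast++
(s=4,f=10) a[fast]=0 → fast++
(s=4,f=11) a[fast]=0 → fast++
(s=4,f=12) a[fast]=0 → fast++
(s=4,f=13) a[fast]=1≠0 swap→a[4]=1 → slow++,fast++
(s=5,f=14) a[fast]=0 → fast++
(s=5,f=15) a[fast]=0 → fast++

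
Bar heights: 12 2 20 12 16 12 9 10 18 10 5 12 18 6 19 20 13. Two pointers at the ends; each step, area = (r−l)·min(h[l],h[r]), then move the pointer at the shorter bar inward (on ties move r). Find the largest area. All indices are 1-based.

max area = 260

l=1 r=17: min(12,13)*16=192 best=192 *, l++
l=2 r=17: min(2,13)*15=30 best=192, l++
l=3 r=17: min(20,13)*14=182 best=192, r--
l=3 r=16: min(20,20)*13=260 best=260 *, r--
l=3 r=15: min(20,19)*12=228 best=260, r--
l=3 r=14: min(20,6)*11=66 best=260, r--
l=3 r=13: min(20,18)*10=180 best=260, r--
l=3 r=12: min(20,12)*9=108 best=260, r--
l=3 r=11: min(20,5)*8=40 best=260, r--
l=3 r=10: min(20,10)*7=70 best=260, r--
l=3 r=9: min(20,18)*6=108 best=260, r--
l=3 r=8: min(20,10)*5=50 best=260, r--
l=3 r=7: min(20,9)*4=36 best=260, r--
l=3 r=6: min(20,12)*3=36 best=260, r--
l=3 r=5: min(20,16)*2=32 best=260, r--
l=3 r=4: min(20,12)*1=12 best=260, r--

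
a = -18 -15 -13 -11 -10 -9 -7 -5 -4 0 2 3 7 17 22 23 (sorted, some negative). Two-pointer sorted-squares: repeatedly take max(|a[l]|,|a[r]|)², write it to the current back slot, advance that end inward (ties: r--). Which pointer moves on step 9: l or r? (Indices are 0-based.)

[0,15] |-18|<=|23| out[15]=529 → r--
[0,14] |-18|<=|22| out[14]=484 → r--
[0,13] |-18|>|17| out[13]=324 → l++
[1,13] |-15|<=|17| out[12]=289 → r--
[1,12] |-15|>|7| out[11]=225 → l++
[2,12] |-13|>|7| out[10]=169 → l++
[3,12] |-11|>|7| out[9]=121 → l++
[4,12] |-10|>|7| out[8]=100 → l++
[5,12] |-9|>|7| out[7]=81 → l++

l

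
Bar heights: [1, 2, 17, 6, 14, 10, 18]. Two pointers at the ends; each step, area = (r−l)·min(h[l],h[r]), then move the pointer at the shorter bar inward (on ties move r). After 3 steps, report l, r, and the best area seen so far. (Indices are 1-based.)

l=4, r=7, best area=68

[1,7] min(1,18)*6=6 best=6 * → l++
[2,7] min(2,18)*5=10 best=10 * → l++
[3,7] min(17,18)*4=68 best=68 * → l++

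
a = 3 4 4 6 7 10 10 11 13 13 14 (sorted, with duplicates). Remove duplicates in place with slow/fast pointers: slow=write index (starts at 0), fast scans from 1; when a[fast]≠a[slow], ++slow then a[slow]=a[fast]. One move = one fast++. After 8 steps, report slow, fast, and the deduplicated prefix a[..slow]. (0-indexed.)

slow=6, fast=9, prefix=[3, 4, 6, 7, 10, 11, 13]

(s=0,f=1) a[fast]=4≠a[slow]=3 write a[1]=4 → slow++,fast++
(s=1,f=2) a[fast]=4=a[slow] dup → fast++
(s=1,f=3) a[fast]=6≠a[slow]=4 write a[2]=6 → slow++,fast++
(s=2,f=4) a[fast]=7≠a[slow]=6 write a[3]=7 → slow++,fast++
(s=3,f=5) a[fast]=10≠a[slow]=7 write a[4]=10 → slow++,fast++
(s=4,f=6) a[fast]=10=a[slow] dup → fast++
(s=4,f=7) a[fast]=11≠a[slow]=10 write a[5]=11 → slow++,fast++
(s=5,f=8) a[fast]=13≠a[slow]=11 write a[6]=13 → slow++,fast++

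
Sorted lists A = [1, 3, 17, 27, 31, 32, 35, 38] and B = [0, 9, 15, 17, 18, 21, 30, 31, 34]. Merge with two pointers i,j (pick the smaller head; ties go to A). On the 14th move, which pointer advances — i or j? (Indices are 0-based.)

i

i=0 j=0: A[i]=1>B[j]=0 take 0, j++
i=0 j=1: A[i]=1<=B[j]=9 take 1, i++
i=1 j=1: A[i]=3<=B[j]=9 take 3, i++
i=2 j=1: A[i]=17>B[j]=9 take 9, j++
i=2 j=2: A[i]=17>B[j]=15 take 15, j++
i=2 j=3: A[i]=17<=B[j]=17 take 17, i++
i=3 j=3: A[i]=27>B[j]=17 take 17, j++
i=3 j=4: A[i]=27>B[j]=18 take 18, j++
i=3 j=5: A[i]=27>B[j]=21 take 21, j++
i=3 j=6: A[i]=27<=B[j]=30 take 27, i++
i=4 j=6: A[i]=31>B[j]=30 take 30, j++
i=4 j=7: A[i]=31<=B[j]=31 take 31, i++
i=5 j=7: A[i]=32>B[j]=31 take 31, j++
i=5 j=8: A[i]=32<=B[j]=34 take 32, i++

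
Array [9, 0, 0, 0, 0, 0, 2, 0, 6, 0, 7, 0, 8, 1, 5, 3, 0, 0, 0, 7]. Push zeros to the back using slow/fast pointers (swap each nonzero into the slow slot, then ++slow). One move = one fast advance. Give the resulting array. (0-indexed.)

[9, 2, 6, 7, 8, 1, 5, 3, 7, 0, 0, 0, 0, 0, 0, 0, 0, 0, 0, 0]

(s=0,f=0) a[fast]=9≠0 swap→a[0]=9 → slow++,fast++
(s=1,f=1) a[fast]=0 → fast++
(s=1,f=2) a[fast]=0 → fast++
(s=1,f=3) a[fast]=0 → fast++
(s=1,f=4) a[fast]=0 → fast++
(s=1,f=5) a[fast]=0 → fast++
(s=1,f=6) a[fast]=2≠0 swap→a[1]=2 → slow++,fast++
(s=2,f=7) a[fast]=0 → fast++
(s=2,f=8) a[fast]=6≠0 swap→a[2]=6 → slow++,fast++
(s=3,f=9) a[fast]=0 → fast++
(s=3,f=10) a[fast]=7≠0 swap→a[3]=7 → slow++,fast++
(s=4,f=11) a[fast]=0 → fast++
(s=4,f=12) a[fast]=8≠0 swap→a[4]=8 → slow++,fast++
(s=5,f=13) a[fast]=1≠0 swap→a[5]=1 → slow++,fast++
(s=6,f=14) a[fast]=5≠0 swap→a[6]=5 → slow++,fast++
(s=7,f=15) a[fast]=3≠0 swap→a[7]=3 → slow++,fast++
(s=8,f=16) a[fast]=0 → fast++
(s=8,f=17) a[fast]=0 → fast++
(s=8,f=18) a[fast]=0 → fast++
(s=8,f=19) a[fast]=7≠0 swap→a[8]=7 → slow++,fast++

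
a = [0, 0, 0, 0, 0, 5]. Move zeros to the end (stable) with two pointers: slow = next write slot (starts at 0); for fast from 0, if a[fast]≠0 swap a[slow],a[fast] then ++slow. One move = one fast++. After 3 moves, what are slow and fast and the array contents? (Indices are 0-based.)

slow=0 fast=0: a[fast]=0, fast++
slow=0 fast=1: a[fast]=0, fast++
slow=0 fast=2: a[fast]=0, fast++

slow=0, fast=3, a=[0, 0, 0, 0, 0, 5]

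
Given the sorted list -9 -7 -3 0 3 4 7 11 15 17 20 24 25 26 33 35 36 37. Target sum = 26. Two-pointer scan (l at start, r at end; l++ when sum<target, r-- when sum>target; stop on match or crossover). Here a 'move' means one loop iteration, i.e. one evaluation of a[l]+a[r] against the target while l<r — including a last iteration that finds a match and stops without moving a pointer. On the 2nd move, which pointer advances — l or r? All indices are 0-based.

r

l=0 r=17: -9+37=28 >26, r--
l=0 r=16: -9+36=27 >26, r--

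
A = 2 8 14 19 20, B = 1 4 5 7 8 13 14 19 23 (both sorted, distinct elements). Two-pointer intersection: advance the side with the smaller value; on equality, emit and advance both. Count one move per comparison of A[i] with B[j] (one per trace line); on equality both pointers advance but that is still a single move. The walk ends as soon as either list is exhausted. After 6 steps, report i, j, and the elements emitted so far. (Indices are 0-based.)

i=2, j=5, emitted=[8]

[i=0,j=0] 2>1 → j++
[i=0,j=1] 2<4 → i++
[i=1,j=1] 8>4 → j++
[i=1,j=2] 8>5 → j++
[i=1,j=3] 8>7 → j++
[i=1,j=4] 8==8 emit → i++,j++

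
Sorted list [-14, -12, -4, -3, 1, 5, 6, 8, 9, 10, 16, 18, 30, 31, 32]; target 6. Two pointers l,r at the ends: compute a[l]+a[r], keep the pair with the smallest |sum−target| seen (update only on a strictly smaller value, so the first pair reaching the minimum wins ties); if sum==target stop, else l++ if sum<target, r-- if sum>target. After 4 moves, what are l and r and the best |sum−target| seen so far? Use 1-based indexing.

l=1 r=15: -14+32=18 d=12 *, r--
l=1 r=14: -14+31=17 d=11 *, r--
l=1 r=13: -14+30=16 d=10 *, r--
l=1 r=12: -14+18=4 d=2 *, l++

l=2, r=12, best |Δ|=2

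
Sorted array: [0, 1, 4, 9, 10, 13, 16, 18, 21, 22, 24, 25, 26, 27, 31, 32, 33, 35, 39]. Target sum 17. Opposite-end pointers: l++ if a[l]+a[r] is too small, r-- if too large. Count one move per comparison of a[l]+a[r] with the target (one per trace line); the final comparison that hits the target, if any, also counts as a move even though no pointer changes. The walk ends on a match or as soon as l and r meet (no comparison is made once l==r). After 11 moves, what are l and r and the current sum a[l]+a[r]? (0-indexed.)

l=0, r=7, sum=18

[0,18] 0+39=39 >17 → r--
[0,17] 0+35=35 >17 → r--
[0,16] 0+33=33 >17 → r--
[0,15] 0+32=32 >17 → r--
[0,14] 0+31=31 >17 → r--
[0,13] 0+27=27 >17 → r--
[0,12] 0+26=26 >17 → r--
[0,11] 0+25=25 >17 → r--
[0,10] 0+24=24 >17 → r--
[0,9] 0+22=22 >17 → r--
[0,8] 0+21=21 >17 → r--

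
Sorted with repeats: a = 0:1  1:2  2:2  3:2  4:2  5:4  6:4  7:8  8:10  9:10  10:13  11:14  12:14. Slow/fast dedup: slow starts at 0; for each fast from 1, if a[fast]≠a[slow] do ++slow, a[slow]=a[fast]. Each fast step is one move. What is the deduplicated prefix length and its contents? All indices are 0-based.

slow=0 fast=1: a[fast]=2≠a[slow]=1 write a[1]=2, slow++,fast++
slow=1 fast=2: a[fast]=2=a[slow] dup, fast++
slow=1 fast=3: a[fast]=2=a[slow] dup, fast++
slow=1 fast=4: a[fast]=2=a[slow] dup, fast++
slow=1 fast=5: a[fast]=4≠a[slow]=2 write a[2]=4, slow++,fast++
slow=2 fast=6: a[fast]=4=a[slow] dup, fast++
slow=2 fast=7: a[fast]=8≠a[slow]=4 write a[3]=8, slow++,fast++
slow=3 fast=8: a[fast]=10≠a[slow]=8 write a[4]=10, slow++,fast++
slow=4 fast=9: a[fast]=10=a[slow] dup, fast++
slow=4 fast=10: a[fast]=13≠a[slow]=10 write a[5]=13, slow++,fast++
slow=5 fast=11: a[fast]=14≠a[slow]=13 write a[6]=14, slow++,fast++
slow=6 fast=12: a[fast]=14=a[slow] dup, fast++

length 7; prefix = [1, 2, 4, 8, 10, 13, 14]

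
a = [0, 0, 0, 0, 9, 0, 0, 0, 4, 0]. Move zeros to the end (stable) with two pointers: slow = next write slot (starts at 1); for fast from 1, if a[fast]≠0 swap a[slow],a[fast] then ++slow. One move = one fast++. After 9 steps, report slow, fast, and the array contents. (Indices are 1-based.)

slow=3, fast=10, a=[9, 4, 0, 0, 0, 0, 0, 0, 0, 0]

(s=1,f=1) a[fast]=0 → fast++
(s=1,f=2) a[fast]=0 → fast++
(s=1,f=3) a[fast]=0 → fast++
(s=1,f=4) a[fast]=0 → fast++
(s=1,f=5) a[fast]=9≠0 swap→a[1]=9 → slow++,fast++
(s=2,f=6) a[fast]=0 → fast++
(s=2,f=7) a[fast]=0 → fast++
(s=2,f=8) a[fast]=0 → fast++
(s=2,f=9) a[fast]=4≠0 swap→a[2]=4 → slow++,fast++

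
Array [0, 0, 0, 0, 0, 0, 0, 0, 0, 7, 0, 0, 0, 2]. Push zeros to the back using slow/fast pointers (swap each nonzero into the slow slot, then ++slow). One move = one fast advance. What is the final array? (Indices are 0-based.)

[7, 2, 0, 0, 0, 0, 0, 0, 0, 0, 0, 0, 0, 0]

slow=0 fast=0: a[fast]=0, fast++
slow=0 fast=1: a[fast]=0, fast++
slow=0 fast=2: a[fast]=0, fast++
slow=0 fast=3: a[fast]=0, fast++
slow=0 fast=4: a[fast]=0, fast++
slow=0 fast=5: a[fast]=0, fast++
slow=0 fast=6: a[fast]=0, fast++
slow=0 fast=7: a[fast]=0, fast++
slow=0 fast=8: a[fast]=0, fast++
slow=0 fast=9: a[fast]=7≠0 swap→a[0]=7, slow++,fast++
slow=1 fast=10: a[fast]=0, fast++
slow=1 fast=11: a[fast]=0, fast++
slow=1 fast=12: a[fast]=0, fast++
slow=1 fast=13: a[fast]=2≠0 swap→a[1]=2, slow++,fast++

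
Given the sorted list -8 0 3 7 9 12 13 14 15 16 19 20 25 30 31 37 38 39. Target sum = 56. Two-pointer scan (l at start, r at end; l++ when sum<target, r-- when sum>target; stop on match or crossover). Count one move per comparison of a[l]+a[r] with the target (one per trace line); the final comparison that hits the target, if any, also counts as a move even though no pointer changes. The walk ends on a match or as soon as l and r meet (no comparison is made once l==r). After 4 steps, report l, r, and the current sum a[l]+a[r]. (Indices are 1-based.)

[1,18] -8+39=31 <56 → l++
[2,18] 0+39=39 <56 → l++
[3,18] 3+39=42 <56 → l++
[4,18] 7+39=46 <56 → l++

l=5, r=18, sum=48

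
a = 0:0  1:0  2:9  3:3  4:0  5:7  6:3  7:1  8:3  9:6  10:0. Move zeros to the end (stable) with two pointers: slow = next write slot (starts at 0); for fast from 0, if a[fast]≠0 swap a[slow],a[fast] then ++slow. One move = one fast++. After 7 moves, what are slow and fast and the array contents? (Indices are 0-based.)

slow=0 fast=0: a[fast]=0, fast++
slow=0 fast=1: a[fast]=0, fast++
slow=0 fast=2: a[fast]=9≠0 swap→a[0]=9, slow++,fast++
slow=1 fast=3: a[fast]=3≠0 swap→a[1]=3, slow++,fast++
slow=2 fast=4: a[fast]=0, fast++
slow=2 fast=5: a[fast]=7≠0 swap→a[2]=7, slow++,fast++
slow=3 fast=6: a[fast]=3≠0 swap→a[3]=3, slow++,fast++

slow=4, fast=7, a=[9, 3, 7, 3, 0, 0, 0, 1, 3, 6, 0]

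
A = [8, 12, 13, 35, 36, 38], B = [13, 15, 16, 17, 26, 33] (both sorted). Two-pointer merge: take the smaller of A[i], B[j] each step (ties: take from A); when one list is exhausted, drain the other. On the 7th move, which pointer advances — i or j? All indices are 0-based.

[i=0,j=0] A[i]=8<=B[j]=13 take 8 → i++
[i=1,j=0] A[i]=12<=B[j]=13 take 12 → i++
[i=2,j=0] A[i]=13<=B[j]=13 take 13 → i++
[i=3,j=0] A[i]=35>B[j]=13 take 13 → j++
[i=3,j=1] A[i]=35>B[j]=15 take 15 → j++
[i=3,j=2] A[i]=35>B[j]=16 take 16 → j++
[i=3,j=3] A[i]=35>B[j]=17 take 17 → j++

j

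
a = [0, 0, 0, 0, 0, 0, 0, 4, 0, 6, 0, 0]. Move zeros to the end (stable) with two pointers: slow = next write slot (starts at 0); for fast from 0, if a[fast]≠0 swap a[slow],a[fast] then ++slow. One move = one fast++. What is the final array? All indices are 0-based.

(s=0,f=0) a[fast]=0 → fast++
(s=0,f=1) a[fast]=0 → fast++
(s=0,f=2) a[fast]=0 → fast++
(s=0,f=3) a[fast]=0 → fast++
(s=0,f=4) a[fast]=0 → fast++
(s=0,f=5) a[fast]=0 → fast++
(s=0,f=6) a[fast]=0 → fast++
(s=0,f=7) a[fast]=4≠0 swap→a[0]=4 → slow++,fast++
(s=1,f=8) a[fast]=0 → fast++
(s=1,f=9) a[fast]=6≠0 swap→a[1]=6 → slow++,fast++
(s=2,f=10) a[fast]=0 → fast++
(s=2,f=11) a[fast]=0 → fast++

[4, 6, 0, 0, 0, 0, 0, 0, 0, 0, 0, 0]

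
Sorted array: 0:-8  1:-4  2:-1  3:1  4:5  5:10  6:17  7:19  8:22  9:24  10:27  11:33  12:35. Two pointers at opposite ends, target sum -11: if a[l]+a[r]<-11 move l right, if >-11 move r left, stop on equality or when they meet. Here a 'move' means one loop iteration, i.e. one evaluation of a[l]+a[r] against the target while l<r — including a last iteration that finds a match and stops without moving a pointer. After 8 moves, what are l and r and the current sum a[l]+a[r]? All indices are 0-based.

l=0, r=4, sum=-3

l=0 r=12: -8+35=27 >-11, r--
l=0 r=11: -8+33=25 >-11, r--
l=0 r=10: -8+27=19 >-11, r--
l=0 r=9: -8+24=16 >-11, r--
l=0 r=8: -8+22=14 >-11, r--
l=0 r=7: -8+19=11 >-11, r--
l=0 r=6: -8+17=9 >-11, r--
l=0 r=5: -8+10=2 >-11, r--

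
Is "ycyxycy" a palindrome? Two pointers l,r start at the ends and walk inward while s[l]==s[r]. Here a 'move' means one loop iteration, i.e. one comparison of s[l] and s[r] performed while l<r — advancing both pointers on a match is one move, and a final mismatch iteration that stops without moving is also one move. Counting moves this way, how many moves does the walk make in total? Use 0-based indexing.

l=0 r=6: 'y'=='y', l++,r--
l=1 r=5: 'c'=='c', l++,r--
l=2 r=4: 'y'=='y', l++,r--

3 moves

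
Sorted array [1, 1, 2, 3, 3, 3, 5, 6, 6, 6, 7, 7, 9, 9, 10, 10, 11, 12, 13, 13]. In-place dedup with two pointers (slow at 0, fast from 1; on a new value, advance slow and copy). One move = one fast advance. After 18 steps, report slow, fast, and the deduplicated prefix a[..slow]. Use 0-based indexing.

slow=0 fast=1: a[fast]=1=a[slow] dup, fast++
slow=0 fast=2: a[fast]=2≠a[slow]=1 write a[1]=2, slow++,fast++
slow=1 fast=3: a[fast]=3≠a[slow]=2 write a[2]=3, slow++,fast++
slow=2 fast=4: a[fast]=3=a[slow] dup, fast++
slow=2 fast=5: a[fast]=3=a[slow] dup, fast++
slow=2 fast=6: a[fast]=5≠a[slow]=3 write a[3]=5, slow++,fast++
slow=3 fast=7: a[fast]=6≠a[slow]=5 write a[4]=6, slow++,fast++
slow=4 fast=8: a[fast]=6=a[slow] dup, fast++
slow=4 fast=9: a[fast]=6=a[slow] dup, fast++
slow=4 fast=10: a[fast]=7≠a[slow]=6 write a[5]=7, slow++,fast++
slow=5 fast=11: a[fast]=7=a[slow] dup, fast++
slow=5 fast=12: a[fast]=9≠a[slow]=7 write a[6]=9, slow++,fast++
slow=6 fast=13: a[fast]=9=a[slow] dup, fast++
slow=6 fast=14: a[fast]=10≠a[slow]=9 write a[7]=10, slow++,fast++
slow=7 fast=15: a[fast]=10=a[slow] dup, fast++
slow=7 fast=16: a[fast]=11≠a[slow]=10 write a[8]=11, slow++,fast++
slow=8 fast=17: a[fast]=12≠a[slow]=11 write a[9]=12, slow++,fast++
slow=9 fast=18: a[fast]=13≠a[slow]=12 write a[10]=13, slow++,fast++

slow=10, fast=19, prefix=[1, 2, 3, 5, 6, 7, 9, 10, 11, 12, 13]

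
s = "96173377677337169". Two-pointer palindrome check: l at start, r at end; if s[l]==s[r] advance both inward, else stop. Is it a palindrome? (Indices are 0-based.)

palindrome

[0,16] '9'=='9' → l++,r--
[1,15] '6'=='6' → l++,r--
[2,14] '1'=='1' → l++,r--
[3,13] '7'=='7' → l++,r--
[4,12] '3'=='3' → l++,r--
[5,11] '3'=='3' → l++,r--
[6,10] '7'=='7' → l++,r--
[7,9] '7'=='7' → l++,r--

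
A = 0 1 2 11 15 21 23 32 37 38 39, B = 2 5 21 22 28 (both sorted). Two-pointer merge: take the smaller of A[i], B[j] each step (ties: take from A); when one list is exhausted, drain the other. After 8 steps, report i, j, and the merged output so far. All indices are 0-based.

i=6, j=2, merged so far=[0, 1, 2, 2, 5, 11, 15, 21]

[i=0,j=0] A[i]=0<=B[j]=2 take 0 → i++
[i=1,j=0] A[i]=1<=B[j]=2 take 1 → i++
[i=2,j=0] A[i]=2<=B[j]=2 take 2 → i++
[i=3,j=0] A[i]=11>B[j]=2 take 2 → j++
[i=3,j=1] A[i]=11>B[j]=5 take 5 → j++
[i=3,j=2] A[i]=11<=B[j]=21 take 11 → i++
[i=4,j=2] A[i]=15<=B[j]=21 take 15 → i++
[i=5,j=2] A[i]=21<=B[j]=21 take 21 → i++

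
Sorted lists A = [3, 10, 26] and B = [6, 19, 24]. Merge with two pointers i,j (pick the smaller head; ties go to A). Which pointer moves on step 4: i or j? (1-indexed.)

i=1 j=1: A[i]=3<=B[j]=6 take 3, i++
i=2 j=1: A[i]=10>B[j]=6 take 6, j++
i=2 j=2: A[i]=10<=B[j]=19 take 10, i++
i=3 j=2: A[i]=26>B[j]=19 take 19, j++

j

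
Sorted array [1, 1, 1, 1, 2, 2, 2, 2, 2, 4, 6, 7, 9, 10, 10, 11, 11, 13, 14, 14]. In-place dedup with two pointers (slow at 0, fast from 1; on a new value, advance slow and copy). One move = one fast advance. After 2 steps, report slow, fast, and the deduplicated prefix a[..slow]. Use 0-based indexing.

slow=0, fast=3, prefix=[1]

(s=0,f=1) a[fast]=1=a[slow] dup → fast++
(s=0,f=2) a[fast]=1=a[slow] dup → fast++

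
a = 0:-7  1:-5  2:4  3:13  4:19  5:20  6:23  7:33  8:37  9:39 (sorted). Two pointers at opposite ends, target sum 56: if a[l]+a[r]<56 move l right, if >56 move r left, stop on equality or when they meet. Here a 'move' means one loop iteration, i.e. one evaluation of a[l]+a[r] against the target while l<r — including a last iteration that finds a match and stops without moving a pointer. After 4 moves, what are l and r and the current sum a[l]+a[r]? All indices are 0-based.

l=4, r=9, sum=58

[0,9] -7+39=32 <56 → l++
[1,9] -5+39=34 <56 → l++
[2,9] 4+39=43 <56 → l++
[3,9] 13+39=52 <56 → l++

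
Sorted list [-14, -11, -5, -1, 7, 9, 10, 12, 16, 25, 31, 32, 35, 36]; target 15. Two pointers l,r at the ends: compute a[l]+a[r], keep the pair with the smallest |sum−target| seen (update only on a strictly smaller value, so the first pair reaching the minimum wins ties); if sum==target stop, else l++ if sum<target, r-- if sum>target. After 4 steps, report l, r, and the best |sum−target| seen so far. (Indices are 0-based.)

[0,13] -14+36=22 d=7 * → r--
[0,12] -14+35=21 d=6 * → r--
[0,11] -14+32=18 d=3 * → r--
[0,10] -14+31=17 d=2 * → r--

l=0, r=9, best |Δ|=2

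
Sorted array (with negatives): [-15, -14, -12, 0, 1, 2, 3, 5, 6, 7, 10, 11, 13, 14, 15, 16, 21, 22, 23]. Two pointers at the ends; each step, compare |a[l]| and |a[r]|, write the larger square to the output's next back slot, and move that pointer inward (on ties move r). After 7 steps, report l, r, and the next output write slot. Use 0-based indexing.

l=1, r=12, next write slot=11

[0,18] |-15|<=|23| out[18]=529 → r--
[0,17] |-15|<=|22| out[17]=484 → r--
[0,16] |-15|<=|21| out[16]=441 → r--
[0,15] |-15|<=|16| out[15]=256 → r--
[0,14] |-15|<=|15| out[14]=225 → r--
[0,13] |-15|>|14| out[13]=225 → l++
[1,13] |-14|<=|14| out[12]=196 → r--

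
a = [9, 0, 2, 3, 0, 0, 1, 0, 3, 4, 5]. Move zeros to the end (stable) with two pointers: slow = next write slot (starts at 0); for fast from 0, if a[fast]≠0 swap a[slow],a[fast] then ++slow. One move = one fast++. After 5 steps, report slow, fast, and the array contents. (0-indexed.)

(s=0,f=0) a[fast]=9≠0 swap→a[0]=9 → slow++,fast++
(s=1,f=1) a[fast]=0 → fast++
(s=1,f=2) a[fast]=2≠0 swap→a[1]=2 → slow++,fast++
(s=2,f=3) a[fast]=3≠0 swap→a[2]=3 → slow++,fast++
(s=3,f=4) a[fast]=0 → fast++

slow=3, fast=5, a=[9, 2, 3, 0, 0, 0, 1, 0, 3, 4, 5]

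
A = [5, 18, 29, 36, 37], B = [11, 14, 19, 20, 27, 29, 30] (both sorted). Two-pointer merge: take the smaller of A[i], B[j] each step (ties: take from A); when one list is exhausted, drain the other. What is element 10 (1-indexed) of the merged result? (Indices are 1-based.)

merged[10] = 30

i=1 j=1: A[i]=5<=B[j]=11 take 5, i++
i=2 j=1: A[i]=18>B[j]=11 take 11, j++
i=2 j=2: A[i]=18>B[j]=14 take 14, j++
i=2 j=3: A[i]=18<=B[j]=19 take 18, i++
i=3 j=3: A[i]=29>B[j]=19 take 19, j++
i=3 j=4: A[i]=29>B[j]=20 take 20, j++
i=3 j=5: A[i]=29>B[j]=27 take 27, j++
i=3 j=6: A[i]=29<=B[j]=29 take 29, i++
i=4 j=6: A[i]=36>B[j]=29 take 29, j++
i=4 j=7: A[i]=36>B[j]=30 take 30, j++
i=4 j=8: B done, take A[i]=36, i++
i=5 j=8: B done, take A[i]=37, i++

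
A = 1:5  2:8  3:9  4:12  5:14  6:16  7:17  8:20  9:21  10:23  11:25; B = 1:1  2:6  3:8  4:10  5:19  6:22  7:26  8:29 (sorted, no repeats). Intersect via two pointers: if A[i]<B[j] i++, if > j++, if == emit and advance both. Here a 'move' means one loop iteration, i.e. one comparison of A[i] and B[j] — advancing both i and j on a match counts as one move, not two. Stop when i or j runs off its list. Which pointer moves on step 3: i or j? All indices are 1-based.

i=1 j=1: 5>1, j++
i=1 j=2: 5<6, i++
i=2 j=2: 8>6, j++

j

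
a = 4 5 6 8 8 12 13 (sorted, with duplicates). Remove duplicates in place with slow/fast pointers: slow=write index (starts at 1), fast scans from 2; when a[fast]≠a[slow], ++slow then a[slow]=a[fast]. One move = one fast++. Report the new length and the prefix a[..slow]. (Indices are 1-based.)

(s=1,f=2) a[fast]=5≠a[slow]=4 write a[2]=5 → slow++,fast++
(s=2,f=3) a[fast]=6≠a[slow]=5 write a[3]=6 → slow++,fast++
(s=3,f=4) a[fast]=8≠a[slow]=6 write a[4]=8 → slow++,fast++
(s=4,f=5) a[fast]=8=a[slow] dup → fast++
(s=4,f=6) a[fast]=12≠a[slow]=8 write a[5]=12 → slow++,fast++
(s=5,f=7) a[fast]=13≠a[slow]=12 write a[6]=13 → slow++,fast++

length 6; prefix = [4, 5, 6, 8, 12, 13]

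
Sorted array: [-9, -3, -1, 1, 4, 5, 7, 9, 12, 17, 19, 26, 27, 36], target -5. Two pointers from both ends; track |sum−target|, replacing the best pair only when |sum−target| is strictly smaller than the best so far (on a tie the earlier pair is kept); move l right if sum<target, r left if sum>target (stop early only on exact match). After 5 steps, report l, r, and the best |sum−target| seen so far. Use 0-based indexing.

[0,13] -9+36=27 d=32 * → r--
[0,12] -9+27=18 d=23 * → r--
[0,11] -9+26=17 d=22 * → r--
[0,10] -9+19=10 d=15 * → r--
[0,9] -9+17=8 d=13 * → r--

l=0, r=8, best |Δ|=13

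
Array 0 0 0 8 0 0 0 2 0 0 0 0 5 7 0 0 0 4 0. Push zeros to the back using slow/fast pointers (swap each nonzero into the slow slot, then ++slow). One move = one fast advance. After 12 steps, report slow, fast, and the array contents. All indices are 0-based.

slow=2, fast=12, a=[8, 2, 0, 0, 0, 0, 0, 0, 0, 0, 0, 0, 5, 7, 0, 0, 0, 4, 0]

(s=0,f=0) a[fast]=0 → fast++
(s=0,f=1) a[fast]=0 → fast++
(s=0,f=2) a[fast]=0 → fast++
(s=0,f=3) a[fast]=8≠0 swap→a[0]=8 → slow++,fast++
(s=1,f=4) a[fast]=0 → fast++
(s=1,f=5) a[fast]=0 → fast++
(s=1,f=6) a[fast]=0 → fast++
(s=1,f=7) a[fast]=2≠0 swap→a[1]=2 → slow++,fast++
(s=2,f=8) a[fast]=0 → fast++
(s=2,f=9) a[fast]=0 → fast++
(s=2,f=10) a[fast]=0 → fast++
(s=2,f=11) a[fast]=0 → fast++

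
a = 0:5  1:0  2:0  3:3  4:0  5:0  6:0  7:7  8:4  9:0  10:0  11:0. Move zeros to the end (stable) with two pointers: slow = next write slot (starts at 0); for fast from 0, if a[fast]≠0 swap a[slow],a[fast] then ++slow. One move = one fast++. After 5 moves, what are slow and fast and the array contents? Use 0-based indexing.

slow=0 fast=0: a[fast]=5≠0 swap→a[0]=5, slow++,fast++
slow=1 fast=1: a[fast]=0, fast++
slow=1 fast=2: a[fast]=0, fast++
slow=1 fast=3: a[fast]=3≠0 swap→a[1]=3, slow++,fast++
slow=2 fast=4: a[fast]=0, fast++

slow=2, fast=5, a=[5, 3, 0, 0, 0, 0, 0, 7, 4, 0, 0, 0]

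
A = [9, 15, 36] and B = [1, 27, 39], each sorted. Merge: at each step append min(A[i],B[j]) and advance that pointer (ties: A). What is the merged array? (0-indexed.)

[1, 9, 15, 27, 36, 39]

i=0 j=0: A[i]=9>B[j]=1 take 1, j++
i=0 j=1: A[i]=9<=B[j]=27 take 9, i++
i=1 j=1: A[i]=15<=B[j]=27 take 15, i++
i=2 j=1: A[i]=36>B[j]=27 take 27, j++
i=2 j=2: A[i]=36<=B[j]=39 take 36, i++
i=3 j=2: A done, take B[j]=39, j++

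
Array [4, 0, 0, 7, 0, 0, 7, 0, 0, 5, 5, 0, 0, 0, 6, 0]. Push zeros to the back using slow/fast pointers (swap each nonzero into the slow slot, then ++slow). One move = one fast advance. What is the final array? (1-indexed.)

[4, 7, 7, 5, 5, 6, 0, 0, 0, 0, 0, 0, 0, 0, 0, 0]

slow=1 fast=1: a[fast]=4≠0 swap→a[1]=4, slow++,fast++
slow=2 fast=2: a[fast]=0, fast++
slow=2 fast=3: a[fast]=0, fast++
slow=2 fast=4: a[fast]=7≠0 swap→a[2]=7, slow++,fast++
slow=3 fast=5: a[fast]=0, fast++
slow=3 fast=6: a[fast]=0, fast++
slow=3 fast=7: a[fast]=7≠0 swap→a[3]=7, slow++,fast++
slow=4 fast=8: a[fast]=0, fast++
slow=4 fast=9: a[fast]=0, fast++
slow=4 fast=10: a[fast]=5≠0 swap→a[4]=5, slow++,fast++
slow=5 fast=11: a[fast]=5≠0 swap→a[5]=5, slow++,fast++
slow=6 fast=12: a[fast]=0, fast++
slow=6 fast=13: a[fast]=0, fast++
slow=6 fast=14: a[fast]=0, fast++
slow=6 fast=15: a[fast]=6≠0 swap→a[6]=6, slow++,fast++
slow=7 fast=16: a[fast]=0, fast++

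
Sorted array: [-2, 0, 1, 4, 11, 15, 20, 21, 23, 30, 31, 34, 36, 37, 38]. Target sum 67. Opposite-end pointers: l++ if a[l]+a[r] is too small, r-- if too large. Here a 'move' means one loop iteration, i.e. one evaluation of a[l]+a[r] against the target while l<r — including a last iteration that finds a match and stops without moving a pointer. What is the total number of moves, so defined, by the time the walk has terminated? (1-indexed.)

11 moves

l=1 r=15: -2+38=36 <67, l++
l=2 r=15: 0+38=38 <67, l++
l=3 r=15: 1+38=39 <67, l++
l=4 r=15: 4+38=42 <67, l++
l=5 r=15: 11+38=49 <67, l++
l=6 r=15: 15+38=53 <67, l++
l=7 r=15: 20+38=58 <67, l++
l=8 r=15: 21+38=59 <67, l++
l=9 r=15: 23+38=61 <67, l++
l=10 r=15: 30+38=68 >67, r--
l=10 r=14: 30+37=67, found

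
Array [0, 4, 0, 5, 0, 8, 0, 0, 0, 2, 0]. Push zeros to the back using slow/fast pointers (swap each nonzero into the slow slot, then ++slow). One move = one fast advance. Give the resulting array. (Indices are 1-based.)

[4, 5, 8, 2, 0, 0, 0, 0, 0, 0, 0]

slow=1 fast=1: a[fast]=0, fast++
slow=1 fast=2: a[fast]=4≠0 swap→a[1]=4, slow++,fast++
slow=2 fast=3: a[fast]=0, fast++
slow=2 fast=4: a[fast]=5≠0 swap→a[2]=5, slow++,fast++
slow=3 fast=5: a[fast]=0, fast++
slow=3 fast=6: a[fast]=8≠0 swap→a[3]=8, slow++,fast++
slow=4 fast=7: a[fast]=0, fast++
slow=4 fast=8: a[fast]=0, fast++
slow=4 fast=9: a[fast]=0, fast++
slow=4 fast=10: a[fast]=2≠0 swap→a[4]=2, slow++,fast++
slow=5 fast=11: a[fast]=0, fast++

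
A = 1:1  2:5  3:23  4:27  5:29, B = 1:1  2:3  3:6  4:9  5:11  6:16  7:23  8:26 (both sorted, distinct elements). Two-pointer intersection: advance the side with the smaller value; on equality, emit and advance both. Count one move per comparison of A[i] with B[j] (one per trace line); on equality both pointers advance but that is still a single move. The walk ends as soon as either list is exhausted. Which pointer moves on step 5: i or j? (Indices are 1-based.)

j

i=1 j=1: 1==1 emit, i++,j++
i=2 j=2: 5>3, j++
i=2 j=3: 5<6, i++
i=3 j=3: 23>6, j++
i=3 j=4: 23>9, j++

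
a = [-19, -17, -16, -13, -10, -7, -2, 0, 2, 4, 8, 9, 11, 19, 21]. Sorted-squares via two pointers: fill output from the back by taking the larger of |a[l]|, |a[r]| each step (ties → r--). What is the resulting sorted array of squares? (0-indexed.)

[0, 4, 4, 16, 49, 64, 81, 100, 121, 169, 256, 289, 361, 361, 441]

l=0 r=14: |-19|<=|21| out[14]=441, r--
l=0 r=13: |-19|<=|19| out[13]=361, r--
l=0 r=12: |-19|>|11| out[12]=361, l++
l=1 r=12: |-17|>|11| out[11]=289, l++
l=2 r=12: |-16|>|11| out[10]=256, l++
l=3 r=12: |-13|>|11| out[9]=169, l++
l=4 r=12: |-10|<=|11| out[8]=121, r--
l=4 r=11: |-10|>|9| out[7]=100, l++
l=5 r=11: |-7|<=|9| out[6]=81, r--
l=5 r=10: |-7|<=|8| out[5]=64, r--
l=5 r=9: |-7|>|4| out[4]=49, l++
l=6 r=9: |-2|<=|4| out[3]=16, r--
l=6 r=8: |-2|<=|2| out[2]=4, r--
l=6 r=7: |-2|>|0| out[1]=4, l++
l=7 r=7: |0|<=|0| out[0]=0, r--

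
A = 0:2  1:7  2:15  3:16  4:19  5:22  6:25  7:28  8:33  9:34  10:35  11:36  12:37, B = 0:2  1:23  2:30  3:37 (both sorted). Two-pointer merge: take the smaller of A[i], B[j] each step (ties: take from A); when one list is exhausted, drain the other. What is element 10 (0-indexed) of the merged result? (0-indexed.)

merged[10] = 30

i=0 j=0: A[i]=2<=B[j]=2 take 2, i++
i=1 j=0: A[i]=7>B[j]=2 take 2, j++
i=1 j=1: A[i]=7<=B[j]=23 take 7, i++
i=2 j=1: A[i]=15<=B[j]=23 take 15, i++
i=3 j=1: A[i]=16<=B[j]=23 take 16, i++
i=4 j=1: A[i]=19<=B[j]=23 take 19, i++
i=5 j=1: A[i]=22<=B[j]=23 take 22, i++
i=6 j=1: A[i]=25>B[j]=23 take 23, j++
i=6 j=2: A[i]=25<=B[j]=30 take 25, i++
i=7 j=2: A[i]=28<=B[j]=30 take 28, i++
i=8 j=2: A[i]=33>B[j]=30 take 30, j++
i=8 j=3: A[i]=33<=B[j]=37 take 33, i++
i=9 j=3: A[i]=34<=B[j]=37 take 34, i++
i=10 j=3: A[i]=35<=B[j]=37 take 35, i++
i=11 j=3: A[i]=36<=B[j]=37 take 36, i++
i=12 j=3: A[i]=37<=B[j]=37 take 37, i++
i=13 j=3: A done, take B[j]=37, j++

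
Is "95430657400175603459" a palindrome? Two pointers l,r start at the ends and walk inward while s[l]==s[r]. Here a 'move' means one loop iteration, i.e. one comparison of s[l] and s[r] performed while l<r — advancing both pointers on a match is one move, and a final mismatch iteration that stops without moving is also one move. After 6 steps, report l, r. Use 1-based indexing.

l=7, r=14

l=1 r=20: '9'=='9', l++,r--
l=2 r=19: '5'=='5', l++,r--
l=3 r=18: '4'=='4', l++,r--
l=4 r=17: '3'=='3', l++,r--
l=5 r=16: '0'=='0', l++,r--
l=6 r=15: '6'=='6', l++,r--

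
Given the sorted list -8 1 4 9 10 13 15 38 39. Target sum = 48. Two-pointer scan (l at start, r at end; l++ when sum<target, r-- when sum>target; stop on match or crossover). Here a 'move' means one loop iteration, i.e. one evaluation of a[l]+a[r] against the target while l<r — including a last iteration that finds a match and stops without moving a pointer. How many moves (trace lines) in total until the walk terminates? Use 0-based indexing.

l=0 r=8: -8+39=31 <48, l++
l=1 r=8: 1+39=40 <48, l++
l=2 r=8: 4+39=43 <48, l++
l=3 r=8: 9+39=48, found

4 moves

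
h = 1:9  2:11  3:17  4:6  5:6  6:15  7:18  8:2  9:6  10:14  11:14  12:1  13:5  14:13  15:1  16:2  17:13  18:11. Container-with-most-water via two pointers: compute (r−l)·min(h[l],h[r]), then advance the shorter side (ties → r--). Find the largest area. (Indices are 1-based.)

[1,18] min(9,11)*17=153 best=153 * → l++
[2,18] min(11,11)*16=176 best=176 * → r--
[2,17] min(11,13)*15=165 best=176 → l++
[3,17] min(17,13)*14=182 best=182 * → r--
[3,16] min(17,2)*13=26 best=182 → r--
[3,15] min(17,1)*12=12 best=182 → r--
[3,14] min(17,13)*11=143 best=182 → r--
[3,13] min(17,5)*10=50 best=182 → r--
[3,12] min(17,1)*9=9 best=182 → r--
[3,11] min(17,14)*8=112 best=182 → r--
[3,10] min(17,14)*7=98 best=182 → r--
[3,9] min(17,6)*6=36 best=182 → r--
[3,8] min(17,2)*5=10 best=182 → r--
[3,7] min(17,18)*4=68 best=182 → l++
[4,7] min(6,18)*3=18 best=182 → l++
[5,7] min(6,18)*2=12 best=182 → l++
[6,7] min(15,18)*1=15 best=182 → l++

max area = 182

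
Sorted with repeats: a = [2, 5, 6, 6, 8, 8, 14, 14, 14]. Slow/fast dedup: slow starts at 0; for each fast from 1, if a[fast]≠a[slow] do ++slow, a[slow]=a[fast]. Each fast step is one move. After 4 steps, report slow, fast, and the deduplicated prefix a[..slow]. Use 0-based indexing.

slow=3, fast=5, prefix=[2, 5, 6, 8]

(s=0,f=1) a[fast]=5≠a[slow]=2 write a[1]=5 → slow++,fast++
(s=1,f=2) a[fast]=6≠a[slow]=5 write a[2]=6 → slow++,fast++
(s=2,f=3) a[fast]=6=a[slow] dup → fast++
(s=2,f=4) a[fast]=8≠a[slow]=6 write a[3]=8 → slow++,fast++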